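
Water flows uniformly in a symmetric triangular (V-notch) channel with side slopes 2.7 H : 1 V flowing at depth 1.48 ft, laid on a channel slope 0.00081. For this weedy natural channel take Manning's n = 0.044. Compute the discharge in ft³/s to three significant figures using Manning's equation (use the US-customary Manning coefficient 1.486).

A = z·y² = 2.7×1.48² = 5.914 ft²
P = 2y√(1+z²) = 2×1.48×√(1+2.7²) = 8.523 ft
R = A/P = 5.914/8.523 = 0.6939 ft
Q = (1.486/n)·A·R^(2/3)·S^(1/2) = (1.486/0.044) × 5.914 × 0.6939^(2/3) × 0.00081^(1/2) = 4.456 ft³/s

4.46 ft³/s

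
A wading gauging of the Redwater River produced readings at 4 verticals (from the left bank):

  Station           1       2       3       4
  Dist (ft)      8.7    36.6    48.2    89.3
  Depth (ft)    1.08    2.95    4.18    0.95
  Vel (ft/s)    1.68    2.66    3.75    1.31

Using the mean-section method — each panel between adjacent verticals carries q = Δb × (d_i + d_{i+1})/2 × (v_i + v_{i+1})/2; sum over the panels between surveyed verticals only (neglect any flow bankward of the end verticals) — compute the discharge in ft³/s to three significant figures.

Panel 1-2: Δb = 27.9 ft, d̄ = (1.08+2.95)/2 = 2.015, v̄ = (1.68+2.66)/2 = 2.17 → q = 27.9×2.015×2.17 = 122.0 ft³/s
Panel 2-3: Δb = 11.6 ft, d̄ = (2.95+4.18)/2 = 3.565, v̄ = (2.66+3.75)/2 = 3.205 → q = 11.6×3.565×3.205 = 132.5 ft³/s
Panel 3-4: Δb = 41.1 ft, d̄ = (4.18+0.95)/2 = 2.565, v̄ = (3.75+1.31)/2 = 2.53 → q = 41.1×2.565×2.53 = 266.7 ft³/s
Q = Σ q = 521.3 ft³/s

521 ft³/s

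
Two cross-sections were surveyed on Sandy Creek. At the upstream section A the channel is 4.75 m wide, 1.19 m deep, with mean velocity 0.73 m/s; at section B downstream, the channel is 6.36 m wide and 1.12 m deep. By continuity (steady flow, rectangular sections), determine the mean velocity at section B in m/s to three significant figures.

0.579 m/s

Q = A₁V₁ = (4.75×1.19) × 0.73 = 4.126 m³/s
A₂ = 6.36 × 1.12 = 7.123 m²
V₂ = Q/A₂ = 4.126/7.123 = 0.5793 m/s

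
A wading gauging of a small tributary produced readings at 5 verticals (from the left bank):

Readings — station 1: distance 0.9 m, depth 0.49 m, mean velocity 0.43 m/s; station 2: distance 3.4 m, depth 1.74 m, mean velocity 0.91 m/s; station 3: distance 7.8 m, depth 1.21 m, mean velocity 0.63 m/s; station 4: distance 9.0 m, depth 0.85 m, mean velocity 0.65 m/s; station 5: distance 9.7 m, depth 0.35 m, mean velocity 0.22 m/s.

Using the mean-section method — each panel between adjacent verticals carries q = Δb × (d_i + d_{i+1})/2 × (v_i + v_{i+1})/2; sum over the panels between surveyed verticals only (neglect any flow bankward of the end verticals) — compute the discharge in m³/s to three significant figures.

Panel 1-2: Δb = 2.5 m, d̄ = (0.49+1.74)/2 = 1.115, v̄ = (0.43+0.91)/2 = 0.67 → q = 2.5×1.115×0.67 = 1.868 m³/s
Panel 2-3: Δb = 4.4 m, d̄ = (1.74+1.21)/2 = 1.475, v̄ = (0.91+0.63)/2 = 0.77 → q = 4.4×1.475×0.77 = 4.997 m³/s
Panel 3-4: Δb = 1.2 m, d̄ = (1.21+0.85)/2 = 1.03, v̄ = (0.63+0.65)/2 = 0.64 → q = 1.2×1.03×0.64 = 0.7910 m³/s
Panel 4-5: Δb = 0.7 m, d̄ = (0.85+0.35)/2 = 0.6, v̄ = (0.65+0.22)/2 = 0.435 → q = 0.7×0.6×0.435 = 0.1827 m³/s
Q = Σ q = 7.839 m³/s

7.84 m³/s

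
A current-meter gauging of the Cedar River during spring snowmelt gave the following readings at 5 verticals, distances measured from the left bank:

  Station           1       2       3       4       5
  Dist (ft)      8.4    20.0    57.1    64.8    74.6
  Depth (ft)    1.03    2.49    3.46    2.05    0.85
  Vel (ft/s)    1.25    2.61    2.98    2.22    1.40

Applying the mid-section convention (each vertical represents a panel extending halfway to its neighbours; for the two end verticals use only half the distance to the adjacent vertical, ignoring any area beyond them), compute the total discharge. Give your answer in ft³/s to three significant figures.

w_1 = (20.0 − 8.4)/2 = 5.8 ft; q_1 = 1.25 × 1.03 × 5.8 = 7.468 ft³/s
w_2 = (57.1 − 8.4)/2 = 24.35 ft; q_2 = 2.61 × 2.49 × 24.35 = 158.2 ft³/s
w_3 = (64.8 − 20.0)/2 = 22.4 ft; q_3 = 2.98 × 3.46 × 22.4 = 231.0 ft³/s
w_4 = (74.6 − 57.1)/2 = 8.75 ft; q_4 = 2.22 × 2.05 × 8.75 = 39.82 ft³/s
w_5 = (74.6 − 64.8)/2 = 4.9 ft; q_5 = 1.40 × 0.85 × 4.9 = 5.831 ft³/s
Q = Σ qᵢ = 442.3 ft³/s

442 ft³/s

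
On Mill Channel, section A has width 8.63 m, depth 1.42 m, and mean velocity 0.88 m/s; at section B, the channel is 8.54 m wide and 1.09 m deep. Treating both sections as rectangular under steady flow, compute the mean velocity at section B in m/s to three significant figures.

1.16 m/s

Q = A₁V₁ = (8.63×1.42) × 0.88 = 10.78 m³/s
A₂ = 8.54 × 1.09 = 9.309 m²
V₂ = Q/A₂ = 10.78/9.309 = 1.159 m/s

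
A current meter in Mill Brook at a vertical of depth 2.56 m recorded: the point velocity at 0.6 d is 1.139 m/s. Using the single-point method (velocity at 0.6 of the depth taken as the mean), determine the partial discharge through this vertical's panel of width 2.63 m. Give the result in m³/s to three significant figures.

v̄ = v₀.₆ = 1.139 m/s
q = v̄ × d × w = 1.139 × 2.56 × 2.63 = 7.669 m³/s

7.67 m³/s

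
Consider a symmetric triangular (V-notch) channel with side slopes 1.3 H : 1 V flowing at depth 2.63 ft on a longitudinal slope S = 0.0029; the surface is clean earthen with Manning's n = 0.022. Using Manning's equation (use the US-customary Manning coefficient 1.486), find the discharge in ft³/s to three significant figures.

33.6 ft³/s

A = z·y² = 1.3×2.63² = 8.992 ft²
P = 2y√(1+z²) = 2×2.63×√(1+1.3²) = 8.627 ft
R = A/P = 8.992/8.627 = 1.042 ft
Q = (1.486/n)·A·R^(2/3)·S^(1/2) = (1.486/0.022) × 8.992 × 1.042^(2/3) × 0.0029^(1/2) = 33.62 ft³/s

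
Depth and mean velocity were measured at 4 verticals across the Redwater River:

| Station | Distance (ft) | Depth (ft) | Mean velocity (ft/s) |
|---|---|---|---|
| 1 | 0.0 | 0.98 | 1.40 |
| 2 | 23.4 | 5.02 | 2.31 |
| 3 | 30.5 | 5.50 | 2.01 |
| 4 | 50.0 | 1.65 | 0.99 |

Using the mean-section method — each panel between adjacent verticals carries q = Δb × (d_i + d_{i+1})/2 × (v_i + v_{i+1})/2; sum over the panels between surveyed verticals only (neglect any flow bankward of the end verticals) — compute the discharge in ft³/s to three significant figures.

Panel 1-2: Δb = 23.4 ft, d̄ = (0.98+5.02)/2 = 3, v̄ = (1.40+2.31)/2 = 1.855 → q = 23.4×3×1.855 = 130.2 ft³/s
Panel 2-3: Δb = 7.1 ft, d̄ = (5.02+5.50)/2 = 5.26, v̄ = (2.31+2.01)/2 = 2.16 → q = 7.1×5.26×2.16 = 80.67 ft³/s
Panel 3-4: Δb = 19.5 ft, d̄ = (5.50+1.65)/2 = 3.575, v̄ = (2.01+0.99)/2 = 1.5 → q = 19.5×3.575×1.5 = 104.6 ft³/s
Q = Σ q = 315.5 ft³/s

315 ft³/s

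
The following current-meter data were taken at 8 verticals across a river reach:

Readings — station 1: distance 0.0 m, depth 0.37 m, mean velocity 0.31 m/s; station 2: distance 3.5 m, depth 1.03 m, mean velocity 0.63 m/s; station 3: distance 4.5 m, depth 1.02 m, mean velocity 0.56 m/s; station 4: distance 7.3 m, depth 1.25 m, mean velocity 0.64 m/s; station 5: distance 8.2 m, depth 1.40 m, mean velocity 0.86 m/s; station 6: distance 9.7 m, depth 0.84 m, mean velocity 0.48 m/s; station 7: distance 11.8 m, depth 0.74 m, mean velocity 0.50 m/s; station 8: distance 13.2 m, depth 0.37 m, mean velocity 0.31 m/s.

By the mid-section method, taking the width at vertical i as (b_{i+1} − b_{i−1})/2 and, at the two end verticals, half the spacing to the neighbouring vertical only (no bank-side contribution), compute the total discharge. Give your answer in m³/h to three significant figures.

w_1 = (3.5 − 0.0)/2 = 1.75 m; q_1 = 0.31 × 0.37 × 1.75 = 0.2007 m³/s
w_2 = (4.5 − 0.0)/2 = 2.25 m; q_2 = 0.63 × 1.03 × 2.25 = 1.460 m³/s
w_3 = (7.3 − 3.5)/2 = 1.9 m; q_3 = 0.56 × 1.02 × 1.9 = 1.085 m³/s
w_4 = (8.2 − 4.5)/2 = 1.85 m; q_4 = 0.64 × 1.25 × 1.85 = 1.480 m³/s
w_5 = (9.7 − 7.3)/2 = 1.2 m; q_5 = 0.86 × 1.40 × 1.2 = 1.445 m³/s
w_6 = (11.8 − 8.2)/2 = 1.8 m; q_6 = 0.48 × 0.84 × 1.8 = 0.7258 m³/s
w_7 = (13.2 − 9.7)/2 = 1.75 m; q_7 = 0.50 × 0.74 × 1.75 = 0.6475 m³/s
w_8 = (13.2 − 11.8)/2 = 0.7 m; q_8 = 0.31 × 0.37 × 0.7 = 0.08029 m³/s
Q = Σ qᵢ = 7.124 m³/s
= 7.124 × 3600 = 25650 m³/h

25600 m³/h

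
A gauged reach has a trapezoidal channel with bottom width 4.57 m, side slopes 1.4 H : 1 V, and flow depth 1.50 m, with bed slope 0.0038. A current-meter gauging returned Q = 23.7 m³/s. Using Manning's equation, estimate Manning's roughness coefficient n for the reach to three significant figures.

A = (b + z·y)·y = (4.57 + 1.4×1.50)×1.50 = 10.01 m²
P = b + 2y√(1+z²) = 4.57 + 2×1.50×√(1+1.4²) = 9.731 m
R = A/P = 10.01/9.731 = 1.028 m
n = (1/Q)·A·R^(2/3)·S^(1/2) = (1/23.7) × 10.01 × 1.019 × 0.06164 = 0.02651

0.0265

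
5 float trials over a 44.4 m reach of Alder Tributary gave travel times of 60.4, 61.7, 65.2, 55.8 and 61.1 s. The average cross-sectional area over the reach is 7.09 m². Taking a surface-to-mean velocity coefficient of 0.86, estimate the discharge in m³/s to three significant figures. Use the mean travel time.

t̄ = (60.4 + 61.7 + 65.2 + 55.8 + 61.1) / 5 = 60.84 s
v_surface = L / t̄ = 44.4 / 60.84 = 0.7298 m/s
v_mean = 0.86 × 0.7298 = 0.6276 m/s
Q = A × v_mean = 7.09 × 0.6276 = 4.450 m³/s

4.45 m³/s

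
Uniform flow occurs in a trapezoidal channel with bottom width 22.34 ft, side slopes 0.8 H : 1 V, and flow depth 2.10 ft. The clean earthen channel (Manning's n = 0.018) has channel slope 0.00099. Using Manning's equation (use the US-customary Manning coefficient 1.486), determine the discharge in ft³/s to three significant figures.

195 ft³/s

A = (b + z·y)·y = (22.34 + 0.8×2.10)×2.10 = 50.44 ft²
P = b + 2y√(1+z²) = 22.34 + 2×2.10×√(1+0.8²) = 27.72 ft
R = A/P = 50.44/27.72 = 1.820 ft
Q = (1.486/n)·A·R^(2/3)·S^(1/2) = (1.486/0.018) × 50.44 × 1.820^(2/3) × 0.00099^(1/2) = 195.3 ft³/s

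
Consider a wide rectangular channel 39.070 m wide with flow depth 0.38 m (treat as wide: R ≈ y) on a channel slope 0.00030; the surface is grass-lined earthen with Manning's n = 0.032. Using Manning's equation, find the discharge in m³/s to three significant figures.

4.22 m³/s

A = b·y = 39.070 × 0.38 = 14.85 m²
Wide channel: R ≈ y = 0.38 m
Q = (1/n)·A·R^(2/3)·S^(1/2) = (1/0.032) × 14.85 × 0.3800^(2/3) × 0.00030^(1/2) = 4.216 m³/s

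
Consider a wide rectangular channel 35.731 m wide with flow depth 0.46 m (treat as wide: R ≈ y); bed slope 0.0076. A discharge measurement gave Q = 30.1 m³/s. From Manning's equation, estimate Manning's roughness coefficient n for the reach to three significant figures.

0.0284

A = b·y = 35.731 × 0.46 = 16.44 m²
Wide channel: R ≈ y = 0.46 m
n = (1/Q)·A·R^(2/3)·S^(1/2) = (1/30.1) × 16.44 × 0.5959 × 0.08718 = 0.02837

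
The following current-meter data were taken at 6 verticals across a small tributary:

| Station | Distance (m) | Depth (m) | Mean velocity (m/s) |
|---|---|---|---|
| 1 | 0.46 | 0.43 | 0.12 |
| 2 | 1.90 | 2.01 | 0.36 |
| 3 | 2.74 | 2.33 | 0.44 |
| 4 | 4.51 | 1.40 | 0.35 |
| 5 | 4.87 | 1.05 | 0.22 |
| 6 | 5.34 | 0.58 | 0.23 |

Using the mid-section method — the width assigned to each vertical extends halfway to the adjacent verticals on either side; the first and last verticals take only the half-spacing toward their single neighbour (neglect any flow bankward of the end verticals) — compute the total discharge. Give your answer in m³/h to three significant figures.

w_1 = (1.90 − 0.46)/2 = 0.72 m; q_1 = 0.12 × 0.43 × 0.72 = 0.03715 m³/s
w_2 = (2.74 − 0.46)/2 = 1.14 m; q_2 = 0.36 × 2.01 × 1.14 = 0.8249 m³/s
w_3 = (4.51 − 1.90)/2 = 1.305 m; q_3 = 0.44 × 2.33 × 1.305 = 1.338 m³/s
w_4 = (4.87 − 2.74)/2 = 1.065 m; q_4 = 0.35 × 1.40 × 1.065 = 0.5219 m³/s
w_5 = (5.34 − 4.51)/2 = 0.415 m; q_5 = 0.22 × 1.05 × 0.415 = 0.09587 m³/s
w_6 = (5.34 − 4.87)/2 = 0.235 m; q_6 = 0.23 × 0.58 × 0.235 = 0.03135 m³/s
Q = Σ qᵢ = 2.849 m³/s
= 2.849 × 3600 = 10260 m³/h

10300 m³/h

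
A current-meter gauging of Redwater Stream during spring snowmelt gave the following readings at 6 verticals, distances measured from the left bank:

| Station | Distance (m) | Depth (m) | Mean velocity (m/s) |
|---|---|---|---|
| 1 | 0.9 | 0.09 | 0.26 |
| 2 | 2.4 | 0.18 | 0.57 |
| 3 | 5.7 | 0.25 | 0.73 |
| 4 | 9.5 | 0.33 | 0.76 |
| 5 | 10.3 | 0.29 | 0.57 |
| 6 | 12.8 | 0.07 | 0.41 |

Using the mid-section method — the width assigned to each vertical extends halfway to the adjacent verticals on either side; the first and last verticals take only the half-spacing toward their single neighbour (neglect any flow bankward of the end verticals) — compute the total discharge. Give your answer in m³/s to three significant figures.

1.80 m³/s

w_1 = (2.4 − 0.9)/2 = 0.75 m; q_1 = 0.26 × 0.09 × 0.75 = 0.01755 m³/s
w_2 = (5.7 − 0.9)/2 = 2.4 m; q_2 = 0.57 × 0.18 × 2.4 = 0.2462 m³/s
w_3 = (9.5 − 2.4)/2 = 3.55 m; q_3 = 0.73 × 0.25 × 3.55 = 0.6479 m³/s
w_4 = (10.3 − 5.7)/2 = 2.3 m; q_4 = 0.76 × 0.33 × 2.3 = 0.5768 m³/s
w_5 = (12.8 − 9.5)/2 = 1.65 m; q_5 = 0.57 × 0.29 × 1.65 = 0.2727 m³/s
w_6 = (12.8 − 10.3)/2 = 1.25 m; q_6 = 0.41 × 0.07 × 1.25 = 0.03588 m³/s
Q = Σ qᵢ = 1.797 m³/s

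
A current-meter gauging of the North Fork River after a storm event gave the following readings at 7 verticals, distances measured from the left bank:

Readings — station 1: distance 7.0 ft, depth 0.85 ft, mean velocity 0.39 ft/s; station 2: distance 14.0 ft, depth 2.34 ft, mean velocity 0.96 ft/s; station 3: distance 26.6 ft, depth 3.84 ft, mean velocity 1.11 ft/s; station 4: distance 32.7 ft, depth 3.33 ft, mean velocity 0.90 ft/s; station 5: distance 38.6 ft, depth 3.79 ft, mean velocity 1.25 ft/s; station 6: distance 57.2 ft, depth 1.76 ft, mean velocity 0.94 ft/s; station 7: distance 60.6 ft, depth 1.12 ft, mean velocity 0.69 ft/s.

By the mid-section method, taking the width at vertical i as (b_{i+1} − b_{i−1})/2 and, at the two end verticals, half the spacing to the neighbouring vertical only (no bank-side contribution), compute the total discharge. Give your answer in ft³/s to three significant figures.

w_1 = (14.0 − 7.0)/2 = 3.5 ft; q_1 = 0.39 × 0.85 × 3.5 = 1.160 ft³/s
w_2 = (26.6 − 7.0)/2 = 9.8 ft; q_2 = 0.96 × 2.34 × 9.8 = 22.01 ft³/s
w_3 = (32.7 − 14.0)/2 = 9.35 ft; q_3 = 1.11 × 3.84 × 9.35 = 39.85 ft³/s
w_4 = (38.6 − 26.6)/2 = 6 ft; q_4 = 0.90 × 3.33 × 6 = 17.98 ft³/s
w_5 = (57.2 − 32.7)/2 = 12.25 ft; q_5 = 1.25 × 3.79 × 12.25 = 58.03 ft³/s
w_6 = (60.6 − 38.6)/2 = 11 ft; q_6 = 0.94 × 1.76 × 11 = 18.20 ft³/s
w_7 = (60.6 − 57.2)/2 = 1.7 ft; q_7 = 0.69 × 1.12 × 1.7 = 1.314 ft³/s
Q = Σ qᵢ = 158.6 ft³/s

159 ft³/s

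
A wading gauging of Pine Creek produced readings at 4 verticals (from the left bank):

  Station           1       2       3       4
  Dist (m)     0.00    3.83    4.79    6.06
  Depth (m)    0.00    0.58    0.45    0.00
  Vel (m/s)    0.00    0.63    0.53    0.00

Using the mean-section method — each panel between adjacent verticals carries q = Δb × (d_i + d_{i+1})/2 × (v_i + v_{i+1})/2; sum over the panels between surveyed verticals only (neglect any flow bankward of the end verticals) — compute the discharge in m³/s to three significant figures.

0.712 m³/s

Panel 1-2: Δb = 3.83 m, d̄ = (0.00+0.58)/2 = 0.29, v̄ = (0.00+0.63)/2 = 0.315 → q = 3.83×0.29×0.315 = 0.3499 m³/s
Panel 2-3: Δb = 0.96 m, d̄ = (0.58+0.45)/2 = 0.515, v̄ = (0.63+0.53)/2 = 0.58 → q = 0.96×0.515×0.58 = 0.2868 m³/s
Panel 3-4: Δb = 1.27 m, d̄ = (0.45+0.00)/2 = 0.225, v̄ = (0.53+0.00)/2 = 0.265 → q = 1.27×0.225×0.265 = 0.07572 m³/s
Q = Σ q = 0.7123 m³/s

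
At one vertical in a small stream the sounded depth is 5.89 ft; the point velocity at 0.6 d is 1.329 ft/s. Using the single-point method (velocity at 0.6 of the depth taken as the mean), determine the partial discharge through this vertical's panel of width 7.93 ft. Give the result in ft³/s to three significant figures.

62.1 ft³/s

v̄ = v₀.₆ = 1.329 ft/s
q = v̄ × d × w = 1.329 × 5.89 × 7.93 = 62.07 ft³/s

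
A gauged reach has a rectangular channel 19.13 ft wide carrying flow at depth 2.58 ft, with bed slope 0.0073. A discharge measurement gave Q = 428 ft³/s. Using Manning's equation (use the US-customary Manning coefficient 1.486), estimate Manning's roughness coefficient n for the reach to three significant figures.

A = b·y = 19.13 × 2.58 = 49.36 ft²
P = b + 2y = 19.13 + 2×2.58 = 24.29 ft
R = A/P = 49.36/24.29 = 2.032 ft
n = (1.486/Q)·A·R^(2/3)·S^(1/2) = (1.486/428) × 49.36 × 1.604 × 0.08544 = 0.02349

0.0235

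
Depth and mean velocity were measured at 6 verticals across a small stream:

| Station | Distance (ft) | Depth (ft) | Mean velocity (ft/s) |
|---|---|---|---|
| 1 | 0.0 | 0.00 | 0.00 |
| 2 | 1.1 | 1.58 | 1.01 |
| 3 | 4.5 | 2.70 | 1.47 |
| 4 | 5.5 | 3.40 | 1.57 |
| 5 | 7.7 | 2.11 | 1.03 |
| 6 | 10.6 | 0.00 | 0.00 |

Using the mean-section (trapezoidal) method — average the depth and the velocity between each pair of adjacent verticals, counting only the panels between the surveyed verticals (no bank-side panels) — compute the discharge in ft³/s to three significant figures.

Panel 1-2: Δb = 1.1 ft, d̄ = (0.00+1.58)/2 = 0.79, v̄ = (0.00+1.01)/2 = 0.505 → q = 1.1×0.79×0.505 = 0.4388 ft³/s
Panel 2-3: Δb = 3.4 ft, d̄ = (1.58+2.70)/2 = 2.14, v̄ = (1.01+1.47)/2 = 1.24 → q = 3.4×2.14×1.24 = 9.022 ft³/s
Panel 3-4: Δb = 1 ft, d̄ = (2.70+3.40)/2 = 3.05, v̄ = (1.47+1.57)/2 = 1.52 → q = 1×3.05×1.52 = 4.636 ft³/s
Panel 4-5: Δb = 2.2 ft, d̄ = (3.40+2.11)/2 = 2.755, v̄ = (1.57+1.03)/2 = 1.3 → q = 2.2×2.755×1.3 = 7.879 ft³/s
Panel 5-6: Δb = 2.9 ft, d̄ = (2.11+0.00)/2 = 1.055, v̄ = (1.03+0.00)/2 = 0.515 → q = 2.9×1.055×0.515 = 1.576 ft³/s
Q = Σ q = 23.55 ft³/s

23.6 ft³/s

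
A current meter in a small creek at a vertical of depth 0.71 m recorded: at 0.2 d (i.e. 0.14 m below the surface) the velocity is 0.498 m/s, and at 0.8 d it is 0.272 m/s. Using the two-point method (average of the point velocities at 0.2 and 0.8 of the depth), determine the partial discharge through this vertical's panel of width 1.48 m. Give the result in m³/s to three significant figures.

v̄ = (0.498 + 0.272) / 2 = 0.3850 m/s
q = v̄ × d × w = 0.3850 × 0.71 × 1.48 = 0.4046 m³/s

0.405 m³/s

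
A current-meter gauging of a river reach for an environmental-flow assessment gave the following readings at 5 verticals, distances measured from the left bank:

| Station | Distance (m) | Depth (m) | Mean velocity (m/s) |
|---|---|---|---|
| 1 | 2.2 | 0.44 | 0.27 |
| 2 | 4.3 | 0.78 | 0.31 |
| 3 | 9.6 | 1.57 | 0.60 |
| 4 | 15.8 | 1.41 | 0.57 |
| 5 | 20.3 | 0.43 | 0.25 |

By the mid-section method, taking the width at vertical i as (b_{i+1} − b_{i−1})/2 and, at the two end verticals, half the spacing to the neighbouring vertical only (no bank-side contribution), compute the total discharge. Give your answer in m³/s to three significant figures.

w_1 = (4.3 − 2.2)/2 = 1.05 m; q_1 = 0.27 × 0.44 × 1.05 = 0.1247 m³/s
w_2 = (9.6 − 2.2)/2 = 3.7 m; q_2 = 0.31 × 0.78 × 3.7 = 0.8947 m³/s
w_3 = (15.8 − 4.3)/2 = 5.75 m; q_3 = 0.60 × 1.57 × 5.75 = 5.417 m³/s
w_4 = (20.3 − 9.6)/2 = 5.35 m; q_4 = 0.57 × 1.41 × 5.35 = 4.300 m³/s
w_5 = (20.3 − 15.8)/2 = 2.25 m; q_5 = 0.25 × 0.43 × 2.25 = 0.2419 m³/s
Q = Σ qᵢ = 10.98 m³/s

11.0 m³/s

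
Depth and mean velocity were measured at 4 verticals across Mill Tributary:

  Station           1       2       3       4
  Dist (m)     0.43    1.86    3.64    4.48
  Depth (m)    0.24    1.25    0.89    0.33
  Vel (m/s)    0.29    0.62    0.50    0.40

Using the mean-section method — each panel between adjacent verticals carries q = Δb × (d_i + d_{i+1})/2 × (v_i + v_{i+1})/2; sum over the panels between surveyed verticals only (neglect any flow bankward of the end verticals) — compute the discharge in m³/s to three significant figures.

1.78 m³/s

Panel 1-2: Δb = 1.43 m, d̄ = (0.24+1.25)/2 = 0.745, v̄ = (0.29+0.62)/2 = 0.455 → q = 1.43×0.745×0.455 = 0.4847 m³/s
Panel 2-3: Δb = 1.78 m, d̄ = (1.25+0.89)/2 = 1.07, v̄ = (0.62+0.50)/2 = 0.56 → q = 1.78×1.07×0.56 = 1.067 m³/s
Panel 3-4: Δb = 0.84 m, d̄ = (0.89+0.33)/2 = 0.61, v̄ = (0.50+0.40)/2 = 0.45 → q = 0.84×0.61×0.45 = 0.2306 m³/s
Q = Σ q = 1.782 m³/s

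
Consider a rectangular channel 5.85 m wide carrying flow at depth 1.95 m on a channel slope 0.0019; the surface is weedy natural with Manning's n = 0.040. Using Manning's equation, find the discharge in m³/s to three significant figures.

13.8 m³/s

A = b·y = 5.85 × 1.95 = 11.41 m²
P = b + 2y = 5.85 + 2×1.95 = 9.750 m
R = A/P = 11.41/9.750 = 1.170 m
Q = (1/n)·A·R^(2/3)·S^(1/2) = (1/0.040) × 11.41 × 1.170^(2/3) × 0.0019^(1/2) = 13.80 m³/s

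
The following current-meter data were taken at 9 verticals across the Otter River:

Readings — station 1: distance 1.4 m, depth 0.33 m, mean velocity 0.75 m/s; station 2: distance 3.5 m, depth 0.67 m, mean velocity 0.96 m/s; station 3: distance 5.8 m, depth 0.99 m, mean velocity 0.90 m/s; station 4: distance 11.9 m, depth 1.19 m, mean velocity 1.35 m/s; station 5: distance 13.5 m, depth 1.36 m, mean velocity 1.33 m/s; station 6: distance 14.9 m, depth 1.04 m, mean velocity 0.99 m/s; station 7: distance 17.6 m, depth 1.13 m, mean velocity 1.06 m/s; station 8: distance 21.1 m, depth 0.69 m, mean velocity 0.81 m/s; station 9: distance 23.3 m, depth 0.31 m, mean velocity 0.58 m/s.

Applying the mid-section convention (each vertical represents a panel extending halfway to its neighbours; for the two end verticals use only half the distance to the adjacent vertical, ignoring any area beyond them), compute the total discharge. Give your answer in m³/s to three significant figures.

21.9 m³/s

w_1 = (3.5 − 1.4)/2 = 1.05 m; q_1 = 0.75 × 0.33 × 1.05 = 0.2599 m³/s
w_2 = (5.8 − 1.4)/2 = 2.2 m; q_2 = 0.96 × 0.67 × 2.2 = 1.415 m³/s
w_3 = (11.9 − 3.5)/2 = 4.2 m; q_3 = 0.90 × 0.99 × 4.2 = 3.742 m³/s
w_4 = (13.5 − 5.8)/2 = 3.85 m; q_4 = 1.35 × 1.19 × 3.85 = 6.185 m³/s
w_5 = (14.9 − 11.9)/2 = 1.5 m; q_5 = 1.33 × 1.36 × 1.5 = 2.713 m³/s
w_6 = (17.6 − 13.5)/2 = 2.05 m; q_6 = 0.99 × 1.04 × 2.05 = 2.111 m³/s
w_7 = (21.1 − 14.9)/2 = 3.1 m; q_7 = 1.06 × 1.13 × 3.1 = 3.713 m³/s
w_8 = (23.3 − 17.6)/2 = 2.85 m; q_8 = 0.81 × 0.69 × 2.85 = 1.593 m³/s
w_9 = (23.3 − 21.1)/2 = 1.1 m; q_9 = 0.58 × 0.31 × 1.1 = 0.1978 m³/s
Q = Σ qᵢ = 21.93 m³/s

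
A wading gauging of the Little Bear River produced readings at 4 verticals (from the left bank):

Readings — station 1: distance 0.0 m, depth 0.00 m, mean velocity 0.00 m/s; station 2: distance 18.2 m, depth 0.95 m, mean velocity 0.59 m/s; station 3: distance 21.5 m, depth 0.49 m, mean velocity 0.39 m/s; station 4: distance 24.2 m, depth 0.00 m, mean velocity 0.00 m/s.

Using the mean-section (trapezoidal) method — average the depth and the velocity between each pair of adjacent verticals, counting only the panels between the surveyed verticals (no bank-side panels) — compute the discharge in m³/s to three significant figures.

3.84 m³/s

Panel 1-2: Δb = 18.2 m, d̄ = (0.00+0.95)/2 = 0.475, v̄ = (0.00+0.59)/2 = 0.295 → q = 18.2×0.475×0.295 = 2.550 m³/s
Panel 2-3: Δb = 3.3 m, d̄ = (0.95+0.49)/2 = 0.72, v̄ = (0.59+0.39)/2 = 0.49 → q = 3.3×0.72×0.49 = 1.164 m³/s
Panel 3-4: Δb = 2.7 m, d̄ = (0.49+0.00)/2 = 0.245, v̄ = (0.39+0.00)/2 = 0.195 → q = 2.7×0.245×0.195 = 0.1290 m³/s
Q = Σ q = 3.844 m³/s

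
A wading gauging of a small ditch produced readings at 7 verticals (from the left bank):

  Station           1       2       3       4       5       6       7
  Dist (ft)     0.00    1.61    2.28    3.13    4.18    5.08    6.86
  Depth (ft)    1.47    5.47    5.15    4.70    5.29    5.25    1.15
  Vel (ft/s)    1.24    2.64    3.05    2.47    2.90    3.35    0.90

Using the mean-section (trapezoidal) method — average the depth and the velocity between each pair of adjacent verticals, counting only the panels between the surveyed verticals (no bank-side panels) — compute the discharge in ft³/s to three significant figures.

73.5 ft³/s

Panel 1-2: Δb = 1.61 ft, d̄ = (1.47+5.47)/2 = 3.47, v̄ = (1.24+2.64)/2 = 1.94 → q = 1.61×3.47×1.94 = 10.84 ft³/s
Panel 2-3: Δb = 0.67 ft, d̄ = (5.47+5.15)/2 = 5.31, v̄ = (2.64+3.05)/2 = 2.845 → q = 0.67×5.31×2.845 = 10.12 ft³/s
Panel 3-4: Δb = 0.85 ft, d̄ = (5.15+4.70)/2 = 4.925, v̄ = (3.05+2.47)/2 = 2.76 → q = 0.85×4.925×2.76 = 11.55 ft³/s
Panel 4-5: Δb = 1.05 ft, d̄ = (4.70+5.29)/2 = 4.995, v̄ = (2.47+2.90)/2 = 2.685 → q = 1.05×4.995×2.685 = 14.08 ft³/s
Panel 5-6: Δb = 0.9 ft, d̄ = (5.29+5.25)/2 = 5.27, v̄ = (2.90+3.35)/2 = 3.125 → q = 0.9×5.27×3.125 = 14.82 ft³/s
Panel 6-7: Δb = 1.78 ft, d̄ = (5.25+1.15)/2 = 3.2, v̄ = (3.35+0.90)/2 = 2.125 → q = 1.78×3.2×2.125 = 12.10 ft³/s
Q = Σ q = 73.52 ft³/s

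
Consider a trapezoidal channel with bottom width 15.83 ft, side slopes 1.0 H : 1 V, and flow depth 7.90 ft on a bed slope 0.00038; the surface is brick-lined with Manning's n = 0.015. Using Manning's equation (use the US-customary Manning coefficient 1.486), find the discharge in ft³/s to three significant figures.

1050 ft³/s

A = (b + z·y)·y = (15.83 + 1.0×7.90)×7.90 = 187.5 ft²
P = b + 2y√(1+z²) = 15.83 + 2×7.90×√(1+1.0²) = 38.17 ft
R = A/P = 187.5/38.17 = 4.911 ft
Q = (1.486/n)·A·R^(2/3)·S^(1/2) = (1.486/0.015) × 187.5 × 4.911^(2/3) × 0.00038^(1/2) = 1046 ft³/s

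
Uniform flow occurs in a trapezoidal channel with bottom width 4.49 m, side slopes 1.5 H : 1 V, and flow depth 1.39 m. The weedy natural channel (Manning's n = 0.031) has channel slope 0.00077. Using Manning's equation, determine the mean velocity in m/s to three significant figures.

A = (b + z·y)·y = (4.49 + 1.5×1.39)×1.39 = 9.139 m²
P = b + 2y√(1+z²) = 4.49 + 2×1.39×√(1+1.5²) = 9.502 m
R = A/P = 9.139/9.502 = 0.9619 m
Q = (1/n)·A·R^(2/3)·S^(1/2) = (1/0.031) × 9.139 × 0.9619^(2/3) × 0.00077^(1/2) = 7.971 m³/s
V = Q/A = 7.971/9.139 = 0.8722 m/s

0.872 m/s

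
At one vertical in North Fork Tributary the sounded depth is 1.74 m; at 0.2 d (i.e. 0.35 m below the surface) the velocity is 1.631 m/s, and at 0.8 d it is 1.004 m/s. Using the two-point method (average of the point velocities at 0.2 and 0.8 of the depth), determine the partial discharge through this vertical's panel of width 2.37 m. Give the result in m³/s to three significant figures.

5.43 m³/s

v̄ = (1.631 + 1.004) / 2 = 1.318 m/s
q = v̄ × d × w = 1.318 × 1.74 × 2.37 = 5.433 m³/s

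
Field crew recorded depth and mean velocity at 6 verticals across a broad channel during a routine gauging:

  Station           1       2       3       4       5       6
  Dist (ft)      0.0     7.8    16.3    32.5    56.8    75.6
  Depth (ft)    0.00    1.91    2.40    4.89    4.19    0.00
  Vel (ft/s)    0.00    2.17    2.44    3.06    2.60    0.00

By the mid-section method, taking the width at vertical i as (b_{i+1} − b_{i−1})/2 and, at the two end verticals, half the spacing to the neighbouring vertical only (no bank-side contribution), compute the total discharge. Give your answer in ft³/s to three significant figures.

w_2 = (16.3 − 0.0)/2 = 8.15 ft; q_2 = 2.17 × 1.91 × 8.15 = 33.78 ft³/s
w_3 = (32.5 − 7.8)/2 = 12.35 ft; q_3 = 2.44 × 2.40 × 12.35 = 72.32 ft³/s
w_4 = (56.8 − 16.3)/2 = 20.25 ft; q_4 = 3.06 × 4.89 × 20.25 = 303.0 ft³/s
w_5 = (75.6 − 32.5)/2 = 21.55 ft; q_5 = 2.60 × 4.19 × 21.55 = 234.8 ft³/s
Stations 1, 6 contribute zero (depth or velocity is 0).
Q = Σ qᵢ = 643.9 ft³/s

644 ft³/s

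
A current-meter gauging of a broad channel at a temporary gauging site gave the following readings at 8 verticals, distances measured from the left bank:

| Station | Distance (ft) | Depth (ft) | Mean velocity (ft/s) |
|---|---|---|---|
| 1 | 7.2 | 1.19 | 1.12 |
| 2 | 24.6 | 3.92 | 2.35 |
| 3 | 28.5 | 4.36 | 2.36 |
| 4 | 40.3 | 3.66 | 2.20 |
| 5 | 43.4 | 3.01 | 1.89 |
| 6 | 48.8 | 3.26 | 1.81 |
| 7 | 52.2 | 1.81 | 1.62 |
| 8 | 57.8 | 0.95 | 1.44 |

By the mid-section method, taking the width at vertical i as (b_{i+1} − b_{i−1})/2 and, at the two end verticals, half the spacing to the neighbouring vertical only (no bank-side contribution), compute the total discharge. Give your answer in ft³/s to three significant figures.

318 ft³/s

w_1 = (24.6 − 7.2)/2 = 8.7 ft; q_1 = 1.12 × 1.19 × 8.7 = 11.60 ft³/s
w_2 = (28.5 − 7.2)/2 = 10.65 ft; q_2 = 2.35 × 3.92 × 10.65 = 98.11 ft³/s
w_3 = (40.3 − 24.6)/2 = 7.85 ft; q_3 = 2.36 × 4.36 × 7.85 = 80.77 ft³/s
w_4 = (43.4 − 28.5)/2 = 7.45 ft; q_4 = 2.20 × 3.66 × 7.45 = 59.99 ft³/s
w_5 = (48.8 − 40.3)/2 = 4.25 ft; q_5 = 1.89 × 3.01 × 4.25 = 24.18 ft³/s
w_6 = (52.2 − 43.4)/2 = 4.4 ft; q_6 = 1.81 × 3.26 × 4.4 = 25.96 ft³/s
w_7 = (57.8 − 48.8)/2 = 4.5 ft; q_7 = 1.62 × 1.81 × 4.5 = 13.19 ft³/s
w_8 = (57.8 − 52.2)/2 = 2.8 ft; q_8 = 1.44 × 0.95 × 2.8 = 3.830 ft³/s
Q = Σ qᵢ = 317.6 ft³/s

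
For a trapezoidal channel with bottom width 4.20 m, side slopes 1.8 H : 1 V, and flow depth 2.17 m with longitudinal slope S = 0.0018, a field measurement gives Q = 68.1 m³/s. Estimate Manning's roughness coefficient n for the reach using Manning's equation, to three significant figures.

A = (b + z·y)·y = (4.20 + 1.8×2.17)×2.17 = 17.59 m²
P = b + 2y√(1+z²) = 4.20 + 2×2.17×√(1+1.8²) = 13.14 m
R = A/P = 17.59/13.14 = 1.339 m
n = (1/Q)·A·R^(2/3)·S^(1/2) = (1/68.1) × 17.59 × 1.215 × 0.04243 = 0.01331

0.0133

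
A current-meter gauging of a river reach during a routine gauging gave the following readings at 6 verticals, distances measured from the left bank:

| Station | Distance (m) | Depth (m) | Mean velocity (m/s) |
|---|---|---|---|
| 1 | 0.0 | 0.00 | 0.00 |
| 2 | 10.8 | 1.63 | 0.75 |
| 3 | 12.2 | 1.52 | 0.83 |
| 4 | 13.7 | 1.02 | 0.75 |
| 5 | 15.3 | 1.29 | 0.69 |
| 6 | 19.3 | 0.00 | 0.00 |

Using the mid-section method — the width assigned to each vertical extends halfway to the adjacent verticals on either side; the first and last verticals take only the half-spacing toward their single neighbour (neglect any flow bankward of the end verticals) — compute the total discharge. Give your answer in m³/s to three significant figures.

13.0 m³/s

w_2 = (12.2 − 0.0)/2 = 6.1 m; q_2 = 0.75 × 1.63 × 6.1 = 7.457 m³/s
w_3 = (13.7 − 10.8)/2 = 1.45 m; q_3 = 0.83 × 1.52 × 1.45 = 1.829 m³/s
w_4 = (15.3 − 12.2)/2 = 1.55 m; q_4 = 0.75 × 1.02 × 1.55 = 1.186 m³/s
w_5 = (19.3 − 13.7)/2 = 2.8 m; q_5 = 0.69 × 1.29 × 2.8 = 2.492 m³/s
Stations 1, 6 contribute zero (depth or velocity is 0).
Q = Σ qᵢ = 12.96 m³/s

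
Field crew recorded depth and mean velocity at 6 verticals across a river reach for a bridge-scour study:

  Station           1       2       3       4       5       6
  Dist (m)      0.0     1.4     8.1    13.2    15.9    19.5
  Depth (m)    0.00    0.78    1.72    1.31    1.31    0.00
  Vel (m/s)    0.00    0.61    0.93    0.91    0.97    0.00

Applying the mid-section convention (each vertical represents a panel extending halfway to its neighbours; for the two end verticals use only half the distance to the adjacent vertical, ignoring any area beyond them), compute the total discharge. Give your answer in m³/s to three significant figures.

w_2 = (8.1 − 0.0)/2 = 4.05 m; q_2 = 0.61 × 0.78 × 4.05 = 1.927 m³/s
w_3 = (13.2 − 1.4)/2 = 5.9 m; q_3 = 0.93 × 1.72 × 5.9 = 9.438 m³/s
w_4 = (15.9 − 8.1)/2 = 3.9 m; q_4 = 0.91 × 1.31 × 3.9 = 4.649 m³/s
w_5 = (19.5 − 13.2)/2 = 3.15 m; q_5 = 0.97 × 1.31 × 3.15 = 4.003 m³/s
Stations 1, 6 contribute zero (depth or velocity is 0).
Q = Σ qᵢ = 20.02 m³/s

20.0 m³/s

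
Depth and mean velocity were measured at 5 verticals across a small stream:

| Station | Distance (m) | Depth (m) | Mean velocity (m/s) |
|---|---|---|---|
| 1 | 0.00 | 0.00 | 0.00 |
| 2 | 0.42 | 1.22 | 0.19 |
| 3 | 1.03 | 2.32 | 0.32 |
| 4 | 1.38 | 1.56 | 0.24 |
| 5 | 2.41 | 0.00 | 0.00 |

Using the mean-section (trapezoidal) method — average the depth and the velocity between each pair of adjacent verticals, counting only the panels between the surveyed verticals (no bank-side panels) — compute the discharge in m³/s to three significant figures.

0.586 m³/s

Panel 1-2: Δb = 0.42 m, d̄ = (0.00+1.22)/2 = 0.61, v̄ = (0.00+0.19)/2 = 0.095 → q = 0.42×0.61×0.095 = 0.02434 m³/s
Panel 2-3: Δb = 0.61 m, d̄ = (1.22+2.32)/2 = 1.77, v̄ = (0.19+0.32)/2 = 0.255 → q = 0.61×1.77×0.255 = 0.2753 m³/s
Panel 3-4: Δb = 0.35 m, d̄ = (2.32+1.56)/2 = 1.94, v̄ = (0.32+0.24)/2 = 0.28 → q = 0.35×1.94×0.28 = 0.1901 m³/s
Panel 4-5: Δb = 1.03 m, d̄ = (1.56+0.00)/2 = 0.78, v̄ = (0.24+0.00)/2 = 0.12 → q = 1.03×0.78×0.12 = 0.09641 m³/s
Q = Σ q = 0.5862 m³/s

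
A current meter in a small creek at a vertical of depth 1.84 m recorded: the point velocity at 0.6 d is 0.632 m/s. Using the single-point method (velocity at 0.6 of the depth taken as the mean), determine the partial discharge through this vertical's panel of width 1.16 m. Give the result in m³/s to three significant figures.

v̄ = v₀.₆ = 0.632 m/s
q = v̄ × d × w = 0.6320 × 1.84 × 1.16 = 1.349 m³/s

1.35 m³/s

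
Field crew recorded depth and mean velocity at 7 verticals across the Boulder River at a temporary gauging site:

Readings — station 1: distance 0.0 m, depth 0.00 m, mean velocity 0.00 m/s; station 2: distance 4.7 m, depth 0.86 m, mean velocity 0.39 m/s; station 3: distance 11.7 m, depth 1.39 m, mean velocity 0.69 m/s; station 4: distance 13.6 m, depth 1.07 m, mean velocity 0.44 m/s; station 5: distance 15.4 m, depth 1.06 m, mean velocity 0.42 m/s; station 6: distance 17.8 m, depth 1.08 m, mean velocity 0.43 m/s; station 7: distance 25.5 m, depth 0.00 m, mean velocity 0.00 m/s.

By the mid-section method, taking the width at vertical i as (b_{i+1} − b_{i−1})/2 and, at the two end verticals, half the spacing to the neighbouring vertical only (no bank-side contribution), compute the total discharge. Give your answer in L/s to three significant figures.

w_2 = (11.7 − 0.0)/2 = 5.85 m; q_2 = 0.39 × 0.86 × 5.85 = 1.962 m³/s
w_3 = (13.6 − 4.7)/2 = 4.45 m; q_3 = 0.69 × 1.39 × 4.45 = 4.268 m³/s
w_4 = (15.4 − 11.7)/2 = 1.85 m; q_4 = 0.44 × 1.07 × 1.85 = 0.8710 m³/s
w_5 = (17.8 − 13.6)/2 = 2.1 m; q_5 = 0.42 × 1.06 × 2.1 = 0.9349 m³/s
w_6 = (25.5 − 15.4)/2 = 5.05 m; q_6 = 0.43 × 1.08 × 5.05 = 2.345 m³/s
Stations 1, 7 contribute zero (depth or velocity is 0).
Q = Σ qᵢ = 10.38 m³/s
= 10.38 × 1000 = 10380 L/s

10400 L/s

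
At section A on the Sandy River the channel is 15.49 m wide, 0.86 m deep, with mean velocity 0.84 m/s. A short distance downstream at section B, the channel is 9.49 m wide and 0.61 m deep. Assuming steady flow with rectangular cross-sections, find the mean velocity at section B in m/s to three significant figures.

Q = A₁V₁ = (15.49×0.86) × 0.84 = 11.19 m³/s
A₂ = 9.49 × 0.61 = 5.789 m²
V₂ = Q/A₂ = 11.19/5.789 = 1.933 m/s

1.93 m/s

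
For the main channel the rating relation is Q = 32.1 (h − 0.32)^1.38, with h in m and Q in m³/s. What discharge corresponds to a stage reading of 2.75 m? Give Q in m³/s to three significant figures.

Q = 32.1 × (2.75 − 0.32)^1.38 = 32.1 × 2.43^1.38 = 109.3 m³/s

109 m³/s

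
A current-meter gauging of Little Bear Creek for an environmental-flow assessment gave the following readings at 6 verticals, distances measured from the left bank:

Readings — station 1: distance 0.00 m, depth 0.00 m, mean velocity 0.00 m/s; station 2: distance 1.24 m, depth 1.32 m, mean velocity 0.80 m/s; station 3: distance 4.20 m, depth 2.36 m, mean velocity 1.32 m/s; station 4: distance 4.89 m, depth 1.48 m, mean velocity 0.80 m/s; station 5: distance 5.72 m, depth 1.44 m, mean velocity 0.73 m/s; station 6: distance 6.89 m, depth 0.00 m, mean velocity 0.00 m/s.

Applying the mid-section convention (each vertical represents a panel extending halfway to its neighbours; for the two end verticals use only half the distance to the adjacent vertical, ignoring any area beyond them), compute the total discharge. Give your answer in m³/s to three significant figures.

9.85 m³/s

w_2 = (4.20 − 0.00)/2 = 2.1 m; q_2 = 0.80 × 1.32 × 2.1 = 2.218 m³/s
w_3 = (4.89 − 1.24)/2 = 1.825 m; q_3 = 1.32 × 2.36 × 1.825 = 5.685 m³/s
w_4 = (5.72 − 4.20)/2 = 0.76 m; q_4 = 0.80 × 1.48 × 0.76 = 0.8998 m³/s
w_5 = (6.89 − 4.89)/2 = 1 m; q_5 = 0.73 × 1.44 × 1 = 1.051 m³/s
Stations 1, 6 contribute zero (depth or velocity is 0).
Q = Σ qᵢ = 9.854 m³/s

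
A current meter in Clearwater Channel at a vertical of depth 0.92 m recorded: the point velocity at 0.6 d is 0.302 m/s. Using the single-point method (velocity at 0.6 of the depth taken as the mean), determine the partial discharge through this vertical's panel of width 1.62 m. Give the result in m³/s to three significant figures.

v̄ = v₀.₆ = 0.302 m/s
q = v̄ × d × w = 0.3020 × 0.92 × 1.62 = 0.4501 m³/s

0.450 m³/s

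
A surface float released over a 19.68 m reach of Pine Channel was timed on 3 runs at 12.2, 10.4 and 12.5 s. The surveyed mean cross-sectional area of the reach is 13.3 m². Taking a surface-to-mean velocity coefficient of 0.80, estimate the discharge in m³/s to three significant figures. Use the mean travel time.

t̄ = (12.2 + 10.4 + 12.5) / 3 = 11.7 s
v_surface = L / t̄ = 19.68 / 11.7 = 1.682 m/s
v_mean = 0.80 × 1.682 = 1.346 m/s
Q = A × v_mean = 13.3 × 1.346 = 17.90 m³/s

17.9 m³/s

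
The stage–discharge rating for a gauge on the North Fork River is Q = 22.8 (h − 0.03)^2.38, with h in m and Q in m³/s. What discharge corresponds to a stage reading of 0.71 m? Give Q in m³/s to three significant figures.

9.11 m³/s

Q = 22.8 × (0.71 − 0.03)^2.38 = 22.8 × 0.68^2.38 = 9.106 m³/s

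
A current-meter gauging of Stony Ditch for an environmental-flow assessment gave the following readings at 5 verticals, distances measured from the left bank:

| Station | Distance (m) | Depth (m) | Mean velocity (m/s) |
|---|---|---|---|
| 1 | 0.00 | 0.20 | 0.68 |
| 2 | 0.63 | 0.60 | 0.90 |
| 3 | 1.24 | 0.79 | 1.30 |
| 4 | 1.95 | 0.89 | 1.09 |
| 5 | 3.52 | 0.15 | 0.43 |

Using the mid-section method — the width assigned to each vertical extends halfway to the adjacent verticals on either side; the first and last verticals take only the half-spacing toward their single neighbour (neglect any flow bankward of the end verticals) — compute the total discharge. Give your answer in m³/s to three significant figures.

2.21 m³/s

w_1 = (0.63 − 0.00)/2 = 0.315 m; q_1 = 0.68 × 0.20 × 0.315 = 0.04284 m³/s
w_2 = (1.24 − 0.00)/2 = 0.62 m; q_2 = 0.90 × 0.60 × 0.62 = 0.3348 m³/s
w_3 = (1.95 − 0.63)/2 = 0.66 m; q_3 = 1.30 × 0.79 × 0.66 = 0.6778 m³/s
w_4 = (3.52 − 1.24)/2 = 1.14 m; q_4 = 1.09 × 0.89 × 1.14 = 1.106 m³/s
w_5 = (3.52 − 1.95)/2 = 0.785 m; q_5 = 0.43 × 0.15 × 0.785 = 0.05063 m³/s
Q = Σ qᵢ = 2.212 m³/s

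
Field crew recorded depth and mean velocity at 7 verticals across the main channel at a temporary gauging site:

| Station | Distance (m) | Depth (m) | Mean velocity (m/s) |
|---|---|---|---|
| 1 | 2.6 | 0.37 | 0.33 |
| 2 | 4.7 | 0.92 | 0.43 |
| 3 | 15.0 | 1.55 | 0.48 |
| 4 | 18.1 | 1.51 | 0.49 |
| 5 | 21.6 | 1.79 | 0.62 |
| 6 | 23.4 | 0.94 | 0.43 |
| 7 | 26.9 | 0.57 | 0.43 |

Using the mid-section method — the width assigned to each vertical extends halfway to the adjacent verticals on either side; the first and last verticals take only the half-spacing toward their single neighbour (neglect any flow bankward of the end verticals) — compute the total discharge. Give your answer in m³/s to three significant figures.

w_1 = (4.7 − 2.6)/2 = 1.05 m; q_1 = 0.33 × 0.37 × 1.05 = 0.1282 m³/s
w_2 = (15.0 − 2.6)/2 = 6.2 m; q_2 = 0.43 × 0.92 × 6.2 = 2.453 m³/s
w_3 = (18.1 − 4.7)/2 = 6.7 m; q_3 = 0.48 × 1.55 × 6.7 = 4.985 m³/s
w_4 = (21.6 − 15.0)/2 = 3.3 m; q_4 = 0.49 × 1.51 × 3.3 = 2.442 m³/s
w_5 = (23.4 − 18.1)/2 = 2.65 m; q_5 = 0.62 × 1.79 × 2.65 = 2.941 m³/s
w_6 = (26.9 − 21.6)/2 = 2.65 m; q_6 = 0.43 × 0.94 × 2.65 = 1.071 m³/s
w_7 = (26.9 − 23.4)/2 = 1.75 m; q_7 = 0.43 × 0.57 × 1.75 = 0.4289 m³/s
Q = Σ qᵢ = 14.45 m³/s

14.4 m³/s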